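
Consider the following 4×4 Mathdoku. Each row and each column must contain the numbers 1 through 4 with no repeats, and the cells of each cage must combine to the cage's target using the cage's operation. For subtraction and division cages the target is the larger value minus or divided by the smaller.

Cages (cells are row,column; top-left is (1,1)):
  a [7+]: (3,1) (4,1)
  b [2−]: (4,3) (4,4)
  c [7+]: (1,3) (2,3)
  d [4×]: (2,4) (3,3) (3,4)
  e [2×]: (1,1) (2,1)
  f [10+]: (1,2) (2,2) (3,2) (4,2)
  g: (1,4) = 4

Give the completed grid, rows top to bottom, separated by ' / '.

Cage g is given; hence (1,4) = 4.
4 is placed in column 4, which forces (3,4) = 1.
4 is placed in row 1, so (1,3) = 3.
Cage c needs two cells with sum 7, leaving (2,3) = 4.
1 is placed in column 4, leaving (2,4) = 2.
Row 3 already has 1, so (3,3) = 2.
4 is placed in column 3, which forces (4,3) = 1.
Column 4 now contains 2, so (4,4) = 3.
Cage e needs two cells with product 2, so (1,1) = 2.
Row 1 now contains 2, so (1,2) = 1.
Row 2 now contains 2, leaving (2,1) = 1.
Column 2 now contains 1, which forces (2,2) = 3.
Cage a's pair has sum 7, so (3,1) = 3.
Column 2 already has 3, which forces (3,2) = 4.
Row 4 already has 3, leaving (4,1) = 4.
Column 2 now contains 4, leaving (4,2) = 2.

2 1 3 4 / 1 3 4 2 / 3 4 2 1 / 4 2 1 3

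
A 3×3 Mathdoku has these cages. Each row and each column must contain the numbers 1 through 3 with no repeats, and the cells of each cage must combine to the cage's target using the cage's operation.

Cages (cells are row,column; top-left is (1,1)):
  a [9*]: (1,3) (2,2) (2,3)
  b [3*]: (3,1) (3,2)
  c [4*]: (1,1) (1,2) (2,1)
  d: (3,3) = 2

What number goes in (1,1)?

1

Cage c needs product 4, leaving (1,1) = 1.
The 3 cells of cage c must have product 4; hence (1,2) = 2.
Cage a has product 9, so (1,3) = 3.
Cage c needs product 4, leaving (2,1) = 2.
Cage a has product 9; hence (2,2) = 3.
Cage a needs product 9, leaving (2,3) = 1.
Column 1 now contains 1; hence (3,1) = 3.
Column 2 now contains 3, leaving (3,2) = 1.
Cage d is given, leaving (3,3) = 2.
Completed grid: 1 2 3 / 2 3 1 / 3 1 2.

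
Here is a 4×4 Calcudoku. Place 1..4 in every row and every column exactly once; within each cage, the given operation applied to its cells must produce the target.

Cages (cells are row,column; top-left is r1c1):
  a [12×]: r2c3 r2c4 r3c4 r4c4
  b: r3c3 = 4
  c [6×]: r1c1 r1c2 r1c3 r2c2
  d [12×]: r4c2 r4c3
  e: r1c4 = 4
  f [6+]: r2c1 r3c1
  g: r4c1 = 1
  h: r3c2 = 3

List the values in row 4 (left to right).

1 4 3 2

Cage e is a single given cell, which forces r1c4 = 4.
Cage c has product 6, which forces r2c2 = 1.
Row 2 now contains 1; hence r2c3 = 2.
Row 2 now contains 1, so r2c4 = 3.
Cage h is a single given cell, leaving r3c2 = 3.
Cage b is a single given cell, leaving r3c3 = 4.
Cage g is a single given cell, so r4c1 = 1.
Column 2 already has 3, leaving r4c2 = 4.
Column 3 already has 4, so r4c3 = 3.
Row 4 already has 1, so r4c4 = 2.
Cage c needs product 6, which forces r1c1 = 3.
Column 2 already has 3, so r1c2 = 2.
Column 3 already has 3, which forces r1c3 = 1.
2 is placed in row 2; hence r2c1 = 4.
Row 3 now contains 4, leaving r3c1 = 2.
2 is placed in column 4, which forces r3c4 = 1.
Filled in: 3 2 1 4 / 4 1 2 3 / 2 3 4 1 / 1 4 3 2.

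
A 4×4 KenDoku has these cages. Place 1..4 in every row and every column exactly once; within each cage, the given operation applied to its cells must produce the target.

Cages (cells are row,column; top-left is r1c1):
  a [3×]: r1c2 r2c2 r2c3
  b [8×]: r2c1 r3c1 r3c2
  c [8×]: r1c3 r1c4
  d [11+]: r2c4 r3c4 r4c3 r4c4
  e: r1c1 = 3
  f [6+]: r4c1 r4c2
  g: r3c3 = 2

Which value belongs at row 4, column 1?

Cage e is a single given cell, which forces r1c1 = 3.
Cage a needs product 3, so r1c2 = 1.
The 3 cells of cage a must have product 3, so r2c2 = 3.
The 3 cells of cage a must have product 3, so r2c3 = 1.
Cage g is given, so r3c3 = 2.
2 is placed in column 3, leaving r1c3 = 4.
Cage c needs two cells with product 8; hence r1c4 = 2.
Cage b has product 8, so r2c1 = 2.
Column 4 now contains 2, leaving r2c4 = 4.
Cage b needs product 8, so r3c1 = 1.
2 is placed in row 3, which forces r3c2 = 4.
1 is placed in row 3, so r3c4 = 3.
Column 1 now contains 2; hence r4c1 = 4.
Column 2 already has 4, so r4c2 = 2.
Column 3 now contains 4, so r4c3 = 3.
Column 4 now contains 2; hence r4c4 = 1.
Filled in: 3 1 4 2 / 2 3 1 4 / 1 4 2 3 / 4 2 3 1.

4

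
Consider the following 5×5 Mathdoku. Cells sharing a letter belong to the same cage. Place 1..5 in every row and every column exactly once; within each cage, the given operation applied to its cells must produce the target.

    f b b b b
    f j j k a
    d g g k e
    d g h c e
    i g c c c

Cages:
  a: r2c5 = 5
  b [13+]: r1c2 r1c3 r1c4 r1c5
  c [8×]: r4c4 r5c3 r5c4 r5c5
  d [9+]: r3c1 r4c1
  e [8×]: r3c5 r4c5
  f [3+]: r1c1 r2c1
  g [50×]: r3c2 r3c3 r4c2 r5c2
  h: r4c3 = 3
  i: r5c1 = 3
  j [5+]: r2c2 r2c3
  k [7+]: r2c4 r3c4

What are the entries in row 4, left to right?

A is a freebie; hence r2c5 = 5.
Cage g has product 50; hence r3c3 = 5.
H is a freebie, leaving r4c3 = 3.
The 4 cells of cage c must have product 8; hence r4c4 = 1.
Cage i is given, which forces r5c1 = 3.
Row 3 already has 5, which forces r3c1 = 4.
Row 3 already has 4, leaving r3c4 = 3.
Row 3 already has 4, leaving r3c5 = 2.
Cage d needs two cells with sum 9; hence r4c1 = 5.
5 is placed in row 4, which forces r4c2 = 2.
2 is placed in column 5; hence r4c5 = 4.
Column 5 already has 4; hence r5c5 = 1.
Column 5 now contains 1, so r1c5 = 3.
3 is placed in column 4, which forces r2c4 = 4.
2 is placed in row 3, so r3c2 = 1.
Row 5 already has 1, leaving r5c2 = 5.
Column 4 now contains 4; hence r5c4 = 2.
5 is placed in column 2, leaving r1c2 = 4.
The 4 cells of cage b must have sum 13, so r1c3 = 1.
Column 4 now contains 4; hence r1c4 = 5.
Column 2 now contains 1; hence r2c2 = 3.
Cage j's pair has sum 5, leaving r2c3 = 2.
Row 5 now contains 2; hence r5c3 = 4.
Row 1 now contains 1, which forces r1c1 = 2.
Row 2 already has 2, which forces r2c1 = 1.
Filled in: 2 4 1 5 3 / 1 3 2 4 5 / 4 1 5 3 2 / 5 2 3 1 4 / 3 5 4 2 1.

5 2 3 1 4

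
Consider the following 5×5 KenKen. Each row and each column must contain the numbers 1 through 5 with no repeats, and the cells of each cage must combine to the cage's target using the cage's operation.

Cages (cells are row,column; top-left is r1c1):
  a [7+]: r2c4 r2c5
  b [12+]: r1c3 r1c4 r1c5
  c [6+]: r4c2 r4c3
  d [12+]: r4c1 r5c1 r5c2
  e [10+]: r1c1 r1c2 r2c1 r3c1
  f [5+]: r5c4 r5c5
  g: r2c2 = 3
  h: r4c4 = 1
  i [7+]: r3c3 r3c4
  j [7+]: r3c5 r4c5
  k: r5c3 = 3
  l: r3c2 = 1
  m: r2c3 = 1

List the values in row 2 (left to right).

Cage g is given; hence r2c2 = 3.
M is a freebie, which forces r2c3 = 1.
Cage l is given, so r3c2 = 1.
Cage h is given, which forces r4c4 = 1.
Cage k is given, so r5c3 = 3.
Cage e needs sum 10, which forces r1c1 = 1.
The two cells of cage f must have sum 5; hence r5c4 = 4.
The two cells of cage f must have sum 5, leaving r5c5 = 1.
Cage d needs sum 12, so r4c1 = 5.
Cage d has sum 12; hence r5c1 = 2.
Row 5 already has 4, so r5c2 = 5.
The 4 cells of cage e must have sum 10, leaving r1c2 = 2.
2 is placed in column 1, so r2c1 = 4.
2 is placed in column 1, leaving r3c1 = 3.
Column 2 already has 2, leaving r4c2 = 4.
Row 4 now contains 4, so r4c3 = 2.
Row 4 already has 2, which forces r4c5 = 3.
Cage b has sum 12, so r1c4 = 3.
Cage i needs two cells with sum 7, which forces r3c3 = 5.
The two cells of cage i must have sum 7, so r3c4 = 2.
The two cells of cage j must have sum 7, so r3c5 = 4.
Column 3 now contains 5, which forces r1c3 = 4.
Column 5 already has 4; hence r1c5 = 5.
Column 4 already has 2, which forces r2c4 = 5.
Cage a needs two cells with sum 7, which forces r2c5 = 2.
The full grid is 1 2 4 3 5 / 4 3 1 5 2 / 3 1 5 2 4 / 5 4 2 1 3 / 2 5 3 4 1.

4 3 1 5 2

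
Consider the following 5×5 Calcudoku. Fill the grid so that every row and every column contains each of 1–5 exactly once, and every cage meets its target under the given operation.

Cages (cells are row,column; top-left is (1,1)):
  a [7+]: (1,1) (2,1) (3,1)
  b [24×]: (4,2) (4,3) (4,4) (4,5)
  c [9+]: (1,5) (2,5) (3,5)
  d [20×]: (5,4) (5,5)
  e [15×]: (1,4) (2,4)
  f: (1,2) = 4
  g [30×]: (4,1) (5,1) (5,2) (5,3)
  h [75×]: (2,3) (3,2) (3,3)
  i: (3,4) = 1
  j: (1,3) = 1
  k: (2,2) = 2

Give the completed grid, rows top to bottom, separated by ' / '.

Cage f is given, leaving (1,2) = 4.
J is a freebie, so (1,3) = 1.
K is a freebie, which forces (2,2) = 2.
Cage h has product 75, which forces (2,3) = 5.
Row 2 now contains 5, so (2,4) = 3.
The 3 cells of cage h must have product 75; hence (3,2) = 5.
Cage h has product 75, which forces (3,3) = 3.
I is a freebie; hence (3,4) = 1.
Column 3 now contains 3, so (5,3) = 2.
Row 1 already has 1; hence (1,1) = 2.
Column 4 already has 3, leaving (1,4) = 5.
The 3 cells of cage c must have sum 9; hence (1,5) = 3.
The 3 cells of cage a must have sum 7, leaving (2,1) = 1.
The 3 cells of cage c must have sum 9, so (2,5) = 4.
The 3 cells of cage a must have sum 7, which forces (3,1) = 4.
Cage c has sum 9, so (3,5) = 2.
Column 3 already has 2; hence (4,3) = 4.
The 4 cells of cage b must have product 24, leaving (4,4) = 2.
3 is placed in column 5, leaving (4,5) = 1.
Column 4 already has 5, so (5,4) = 4.
4 is placed in column 5, which forces (5,5) = 5.
Cage g has product 30, leaving (4,1) = 5.
Row 4 already has 1; hence (4,2) = 3.
Row 5 already has 5, leaving (5,1) = 3.
Cage g has product 30, which forces (5,2) = 1.

2 4 1 5 3 / 1 2 5 3 4 / 4 5 3 1 2 / 5 3 4 2 1 / 3 1 2 4 5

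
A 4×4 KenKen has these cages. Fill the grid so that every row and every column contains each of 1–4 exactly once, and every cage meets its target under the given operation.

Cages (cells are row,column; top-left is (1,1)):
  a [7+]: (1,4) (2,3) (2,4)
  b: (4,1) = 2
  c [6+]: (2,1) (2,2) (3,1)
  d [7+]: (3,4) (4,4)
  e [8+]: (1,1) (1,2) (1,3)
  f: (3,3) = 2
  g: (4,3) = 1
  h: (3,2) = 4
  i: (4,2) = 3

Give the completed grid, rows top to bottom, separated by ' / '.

Cage h is given; hence (3,2) = 4.
F is a freebie, which forces (3,3) = 2.
Row 3 now contains 4, which forces (3,4) = 3.
Cage b is given; hence (4,1) = 2.
Cage i is a single given cell, which forces (4,2) = 3.
Cage g is given, which forces (4,3) = 1.
3 is placed in column 4, which forces (4,4) = 4.
3 is placed in column 2, so (1,2) = 1.
Row 1 now contains 1, which forces (1,4) = 2.
1 is placed in column 2, leaving (2,2) = 2.
Cage a needs sum 7, which forces (2,3) = 4.
2 is placed in column 4; hence (2,4) = 1.
Row 3 now contains 3, so (3,1) = 1.
The 3 cells of cage e must have sum 8, leaving (1,1) = 4.
Column 3 already has 4, leaving (1,3) = 3.
Row 2 now contains 4, which forces (2,1) = 3.

4 1 3 2 / 3 2 4 1 / 1 4 2 3 / 2 3 1 4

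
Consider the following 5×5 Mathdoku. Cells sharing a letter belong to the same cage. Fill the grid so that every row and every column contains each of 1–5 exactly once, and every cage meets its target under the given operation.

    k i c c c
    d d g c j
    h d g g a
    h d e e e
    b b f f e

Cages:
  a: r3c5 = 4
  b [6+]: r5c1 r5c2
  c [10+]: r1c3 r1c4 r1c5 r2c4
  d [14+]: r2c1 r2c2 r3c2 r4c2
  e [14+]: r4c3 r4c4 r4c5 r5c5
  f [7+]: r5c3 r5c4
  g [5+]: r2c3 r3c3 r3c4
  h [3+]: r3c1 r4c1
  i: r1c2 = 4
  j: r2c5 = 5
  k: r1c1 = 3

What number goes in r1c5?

1

K is a freebie; hence r1c1 = 3.
Cage i is given, which forces r1c2 = 4.
J is a freebie, so r2c5 = 5.
Cage a is given, leaving r3c5 = 4.
Cage d needs sum 14, so r2c1 = 4.
Cage c has sum 10, leaving r2c4 = 2.
Column 4 now contains 2, which forces r3c4 = 1.
Column 4 already has 1, which forces r1c4 = 5.
Row 2 already has 2, which forces r2c2 = 3.
Row 2 already has 2, so r2c3 = 1.
Row 3 now contains 1; hence r3c1 = 2.
2 is placed in row 3; hence r3c2 = 5.
Row 3 now contains 1, which forces r3c3 = 3.
Cage h's pair has sum 3, so r4c1 = 1.
Column 2 already has 5; hence r4c2 = 2.
5 is placed in column 4; hence r4c4 = 4.
Row 4 already has 2, leaving r4c5 = 3.
Column 1 now contains 1, leaving r5c1 = 5.
Column 2 already has 5, which forces r5c2 = 1.
Column 4 already has 4, which forces r5c4 = 3.
Column 5 now contains 3, leaving r5c5 = 2.
Column 3 now contains 1; hence r1c3 = 2.
2 is placed in column 5; hence r1c5 = 1.
Row 4 now contains 4, leaving r4c3 = 5.
Row 5 now contains 2, which forces r5c3 = 4.
Completed grid: 3 4 2 5 1 / 4 3 1 2 5 / 2 5 3 1 4 / 1 2 5 4 3 / 5 1 4 3 2.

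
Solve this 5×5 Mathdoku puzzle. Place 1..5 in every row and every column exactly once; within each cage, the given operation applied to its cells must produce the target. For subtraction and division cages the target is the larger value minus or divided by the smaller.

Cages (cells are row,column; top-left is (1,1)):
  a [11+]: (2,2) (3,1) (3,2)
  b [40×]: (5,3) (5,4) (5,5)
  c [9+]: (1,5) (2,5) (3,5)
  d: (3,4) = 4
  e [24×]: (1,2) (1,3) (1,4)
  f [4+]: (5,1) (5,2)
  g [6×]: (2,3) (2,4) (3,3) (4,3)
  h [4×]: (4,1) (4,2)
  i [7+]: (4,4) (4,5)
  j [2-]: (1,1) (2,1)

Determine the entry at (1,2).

Cage g needs product 6, leaving (2,4) = 1.
Cage d is a single given cell, leaving (3,4) = 4.
In column 3, 5 can only go at (5,3), so (5,3) = 5.
Row 5 now contains 5, which forces (5,4) = 2.
Cage b has product 40, so (5,5) = 4.
Column 4 already has 2, so (1,4) = 3.
Cage i's pair has sum 7, which forces (4,4) = 5.
Cage i needs two cells with sum 7; hence (4,5) = 2.
In row 4, 3 can only go at (4,3), so (4,3) = 3.
Column 3 already has 3, so (2,3) = 2.
Cage g has product 6, so (3,3) = 1.
Cage e needs product 24, so (1,2) = 2.
Column 3 already has 2, leaving (1,3) = 4.
Cage c needs sum 9, which forces (1,5) = 1.
Column 2 now contains 2, so (3,2) = 5.
5 is placed in row 3, so (3,5) = 3.
Row 1 already has 1, so (1,1) = 5.
Cage j needs two cells with difference 2, leaving (2,1) = 3.
The 3 cells of cage a must have sum 11, leaving (2,2) = 4.
3 is placed in column 5, which forces (2,5) = 5.
3 is placed in row 3; hence (3,1) = 2.
Column 2 already has 4; hence (4,2) = 1.
3 is placed in column 1, so (5,1) = 1.
1 is placed in column 2, leaving (5,2) = 3.
Row 4 now contains 1, which forces (4,1) = 4.
Completed grid: 5 2 4 3 1 / 3 4 2 1 5 / 2 5 1 4 3 / 4 1 3 5 2 / 1 3 5 2 4.

2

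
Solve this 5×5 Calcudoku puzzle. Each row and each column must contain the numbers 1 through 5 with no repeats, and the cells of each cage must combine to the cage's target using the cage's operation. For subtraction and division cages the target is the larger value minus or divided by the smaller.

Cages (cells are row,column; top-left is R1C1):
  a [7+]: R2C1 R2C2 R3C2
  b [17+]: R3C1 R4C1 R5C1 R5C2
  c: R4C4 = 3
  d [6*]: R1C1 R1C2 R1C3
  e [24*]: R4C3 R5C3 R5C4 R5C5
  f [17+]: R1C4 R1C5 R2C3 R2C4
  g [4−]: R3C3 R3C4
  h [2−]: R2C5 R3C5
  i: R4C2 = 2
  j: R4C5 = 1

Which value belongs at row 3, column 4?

I is a freebie, leaving R4C2 = 2.
C is a freebie, which forces R4C4 = 3.
Cage j is given, leaving R4C5 = 1.
The 4 cells of cage b must have sum 17, so R5C2 = 5.
Row 4 now contains 1; hence R4C3 = 4.
Row 4 now contains 4, which forces R4C1 = 5.
Row 1 needs a 4, and only R1C4 is open for it.
The 4 cells of cage f must have sum 17, which forces R1C5 = 5.
The 4 cells of cage f must have sum 17; hence R2C3 = 3.
Column 4 now contains 4; hence R2C4 = 5.
5 is placed in column 4, leaving R3C4 = 1.
Column 4 now contains 1; hence R5C4 = 2.
Row 5 already has 2, which forces R5C5 = 3.
3 is placed in row 2, leaving R2C1 = 2.
The 3 cells of cage a must have sum 7, which forces R2C2 = 1.
Row 2 already has 2; hence R2C5 = 4.
The 4 cells of cage b must have sum 17, leaving R3C1 = 3.
Cage a needs sum 7, which forces R3C2 = 4.
Row 3 already has 1, so R3C3 = 5.
4 is placed in column 5; hence R3C5 = 2.
3 is placed in row 5; hence R5C1 = 4.
Row 5 already has 2, which forces R5C3 = 1.
3 is placed in column 1, so R1C1 = 1.
Column 2 now contains 1, leaving R1C2 = 3.
Column 3 already has 1, leaving R1C3 = 2.
The full grid is 1 3 2 4 5 / 2 1 3 5 4 / 3 4 5 1 2 / 5 2 4 3 1 / 4 5 1 2 3.

1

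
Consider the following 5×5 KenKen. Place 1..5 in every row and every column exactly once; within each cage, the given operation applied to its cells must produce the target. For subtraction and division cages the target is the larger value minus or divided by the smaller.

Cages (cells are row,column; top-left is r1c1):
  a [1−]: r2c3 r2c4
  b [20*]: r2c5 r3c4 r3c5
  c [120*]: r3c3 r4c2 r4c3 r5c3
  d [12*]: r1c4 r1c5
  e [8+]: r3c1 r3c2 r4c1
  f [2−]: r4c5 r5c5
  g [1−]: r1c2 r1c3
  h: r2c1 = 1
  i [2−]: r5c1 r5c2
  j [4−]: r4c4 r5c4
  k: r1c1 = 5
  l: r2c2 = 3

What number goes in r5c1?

K is a freebie, so r1c1 = 5.
Cage h is given, leaving r2c1 = 1.
Cage l is given, leaving r2c2 = 3.
The only place for 2 in row 2 is r2c5.
The 3 cells of cage b must have product 20; hence r3c4 = 2.
Cage b has product 20, so r3c5 = 5.
2 is placed in row 3; hence r3c2 = 1.
The only place for 1 in row 1 is r1c3.
The two cells of cage g must have difference 1, which forces r1c2 = 2.
The only place for 2 in row 4 is r4c3.
The only place for 2 in row 5 is r5c1.
Cage i's pair has difference 2, so r5c2 = 4.
Cage c has product 120, so r3c3 = 4.
Column 2 now contains 4, which forces r4c2 = 5.
5 is placed in row 4; hence r4c4 = 1.
1 is placed in row 4, so r4c5 = 3.
Cage c has product 120, leaving r5c3 = 3.
1 is placed in column 4, so r5c4 = 5.
3 is placed in column 5; hence r5c5 = 1.
Cage d's pair has product 12, leaving r1c4 = 3.
3 is placed in column 5, leaving r1c5 = 4.
Column 3 already has 4, which forces r2c3 = 5.
5 is placed in column 4, leaving r2c4 = 4.
4 is placed in row 3, leaving r3c1 = 3.
Row 4 now contains 3; hence r4c1 = 4.
The full grid is 5 2 1 3 4 / 1 3 5 4 2 / 3 1 4 2 5 / 4 5 2 1 3 / 2 4 3 5 1.

2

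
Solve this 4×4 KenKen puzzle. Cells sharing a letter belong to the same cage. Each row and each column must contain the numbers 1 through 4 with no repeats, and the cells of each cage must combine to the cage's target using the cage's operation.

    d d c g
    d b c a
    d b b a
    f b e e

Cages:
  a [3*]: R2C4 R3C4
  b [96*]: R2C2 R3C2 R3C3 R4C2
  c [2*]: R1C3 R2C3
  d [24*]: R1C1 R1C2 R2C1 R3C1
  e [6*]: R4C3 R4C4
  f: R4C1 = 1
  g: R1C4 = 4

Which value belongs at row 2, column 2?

2

Cage g is given, which forces R1C4 = 4.
Cage b needs product 96, leaving R3C3 = 4.
Cage f is a single given cell; hence R4C1 = 1.
Cage d has product 24, leaving R1C2 = 1.
1 is placed in row 1, which forces R1C3 = 2.
The 4 cells of cage d must have product 24, which forces R2C1 = 4.
Column 3 already has 2, which forces R2C3 = 1.
Row 2 already has 1; hence R2C4 = 3.
3 is placed in column 4, so R3C4 = 1.
Column 3 already has 2, which forces R4C3 = 3.
3 is placed in column 4, so R4C4 = 2.
2 is placed in row 1, leaving R1C1 = 3.
Row 2 already has 3; hence R2C2 = 2.
Cage d needs product 24, so R3C1 = 2.
Cage b needs product 96, which forces R3C2 = 3.
2 is placed in row 4, leaving R4C2 = 4.
The full grid is 3 1 2 4 / 4 2 1 3 / 2 3 4 1 / 1 4 3 2.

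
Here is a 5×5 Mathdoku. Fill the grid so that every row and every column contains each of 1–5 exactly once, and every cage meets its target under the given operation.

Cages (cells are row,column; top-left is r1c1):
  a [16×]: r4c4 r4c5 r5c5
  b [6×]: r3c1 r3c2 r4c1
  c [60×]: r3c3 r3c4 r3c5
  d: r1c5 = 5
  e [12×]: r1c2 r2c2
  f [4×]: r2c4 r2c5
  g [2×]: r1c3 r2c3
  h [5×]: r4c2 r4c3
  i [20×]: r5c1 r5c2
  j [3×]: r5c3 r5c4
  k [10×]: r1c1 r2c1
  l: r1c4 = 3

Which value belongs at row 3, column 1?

1

Cage l is given; hence r1c4 = 3.
Cage d is a single given cell, so r1c5 = 5.
Column 4 already has 3, which forces r5c4 = 1.
5 is placed in row 1, which forces r1c1 = 2.
Row 1 already has 3; hence r1c2 = 4.
Row 1 already has 2; hence r1c3 = 1.
Cage k needs two cells with product 10; hence r2c1 = 5.
The two cells of cage e must have product 12, which forces r2c2 = 3.
1 is placed in column 3, leaving r2c3 = 2.
Column 4 already has 1, so r2c4 = 4.
The two cells of cage f must have product 4, so r2c5 = 1.
Column 4 already has 4, leaving r3c4 = 5.
1 is placed in column 3, so r4c3 = 5.
Column 4 already has 4, which forces r4c4 = 2.
1 is placed in column 5, so r4c5 = 4.
Column 1 already has 5; hence r5c1 = 4.
4 is placed in column 2, which forces r5c2 = 5.
Row 5 already has 1, so r5c3 = 3.
4 is placed in column 5; hence r5c5 = 2.
Cage b has product 6, which forces r3c2 = 2.
Column 3 now contains 3, which forces r3c3 = 4.
4 is placed in column 5, leaving r3c5 = 3.
5 is placed in row 4, so r4c2 = 1.
3 is placed in row 3, which forces r3c1 = 1.
1 is placed in row 4, so r4c1 = 3.
Completed grid: 2 4 1 3 5 / 5 3 2 4 1 / 1 2 4 5 3 / 3 1 5 2 4 / 4 5 3 1 2.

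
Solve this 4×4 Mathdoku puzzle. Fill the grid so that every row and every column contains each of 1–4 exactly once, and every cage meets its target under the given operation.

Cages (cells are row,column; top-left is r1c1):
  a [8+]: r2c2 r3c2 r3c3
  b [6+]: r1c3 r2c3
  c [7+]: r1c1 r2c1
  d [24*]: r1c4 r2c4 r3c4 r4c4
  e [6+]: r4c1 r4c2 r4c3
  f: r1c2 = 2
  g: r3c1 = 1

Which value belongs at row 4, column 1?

Cage f is given, leaving r1c2 = 2.
Row 1 now contains 2, leaving r1c3 = 4.
Column 3 already has 4, so r2c3 = 2.
G is a freebie, leaving r3c1 = 1.
1 is placed in row 3, so r3c3 = 3.
Column 3 now contains 3; hence r4c3 = 1.
4 is placed in row 1, which forces r1c1 = 3.
Row 1 now contains 3, so r1c4 = 1.
Cage c needs two cells with sum 7; hence r2c1 = 4.
The 3 cells of cage a must have sum 8; hence r2c2 = 1.
Row 2 already has 4; hence r2c4 = 3.
Row 3 already has 3; hence r3c2 = 4.
4 is placed in row 3, which forces r3c4 = 2.
Cage e has sum 6, leaving r4c1 = 2.
Row 4 already has 1, so r4c2 = 3.
Column 4 already has 2, leaving r4c4 = 4.
Completed grid: 3 2 4 1 / 4 1 2 3 / 1 4 3 2 / 2 3 1 4.

2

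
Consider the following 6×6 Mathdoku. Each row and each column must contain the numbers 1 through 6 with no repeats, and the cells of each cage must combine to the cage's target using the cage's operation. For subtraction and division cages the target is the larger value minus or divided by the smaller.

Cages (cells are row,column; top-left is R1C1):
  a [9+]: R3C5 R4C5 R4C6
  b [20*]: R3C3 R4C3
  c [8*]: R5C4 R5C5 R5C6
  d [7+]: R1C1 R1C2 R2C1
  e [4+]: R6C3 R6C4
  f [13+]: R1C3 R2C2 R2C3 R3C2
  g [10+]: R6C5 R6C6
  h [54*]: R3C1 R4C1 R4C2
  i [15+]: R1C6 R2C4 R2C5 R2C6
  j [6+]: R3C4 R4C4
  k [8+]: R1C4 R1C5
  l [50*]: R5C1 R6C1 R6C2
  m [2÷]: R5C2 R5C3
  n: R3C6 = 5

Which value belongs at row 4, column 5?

The 3 cells of cage h must have product 54, so R3C1 = 3.
Cage n is a single given cell; hence R3C6 = 5.
Cage h needs product 54; hence R4C1 = 6.
Cage h needs product 54, leaving R4C2 = 3.
Cage l needs product 50, which forces R5C1 = 5.
The 3 cells of cage l must have product 50, leaving R6C1 = 2.
Cage l needs product 50, so R6C2 = 5.
Cage d has sum 7, leaving R1C2 = 2.
Row 3 now contains 5, so R3C3 = 4.
Cage b's pair has product 20, so R4C3 = 5.
Cage f has sum 13, leaving R2C2 = 4.
The 4 cells of cage f must have sum 13, leaving R2C3 = 2.
The two cells of cage j must have sum 6, leaving R3C4 = 2.
Cage a has sum 9; hence R3C5 = 6.
The two cells of cage j must have sum 6, leaving R4C4 = 4.
2 is placed in column 3; hence R5C3 = 3.
4 is placed in column 4, leaving R5C4 = 1.
Column 3 already has 3, so R6C3 = 1.
Column 4 now contains 1, so R6C4 = 3.
Column 5 already has 6; hence R6C5 = 4.
4 is placed in row 6, which forces R6C6 = 6.
Cage d needs sum 7, so R1C1 = 4.
Column 3 already has 1, which forces R1C3 = 6.
Column 4 now contains 3; hence R1C4 = 5.
Cage k's pair has sum 8, leaving R1C5 = 3.
Row 1 now contains 3; hence R1C6 = 1.
4 is placed in row 2, leaving R2C1 = 1.
The 4 cells of cage i must have sum 15, leaving R2C4 = 6.
Cage i has sum 15, leaving R2C5 = 5.
Column 6 now contains 1, so R2C6 = 3.
6 is placed in row 3; hence R3C2 = 1.
Column 6 now contains 1, which forces R4C6 = 2.
1 is placed in row 5, which forces R5C2 = 6.
Column 5 already has 4, leaving R5C5 = 2.
Cage c needs product 8, which forces R5C6 = 4.
Row 4 already has 2, so R4C5 = 1.
Completed grid: 4 2 6 5 3 1 / 1 4 2 6 5 3 / 3 1 4 2 6 5 / 6 3 5 4 1 2 / 5 6 3 1 2 4 / 2 5 1 3 4 6.

1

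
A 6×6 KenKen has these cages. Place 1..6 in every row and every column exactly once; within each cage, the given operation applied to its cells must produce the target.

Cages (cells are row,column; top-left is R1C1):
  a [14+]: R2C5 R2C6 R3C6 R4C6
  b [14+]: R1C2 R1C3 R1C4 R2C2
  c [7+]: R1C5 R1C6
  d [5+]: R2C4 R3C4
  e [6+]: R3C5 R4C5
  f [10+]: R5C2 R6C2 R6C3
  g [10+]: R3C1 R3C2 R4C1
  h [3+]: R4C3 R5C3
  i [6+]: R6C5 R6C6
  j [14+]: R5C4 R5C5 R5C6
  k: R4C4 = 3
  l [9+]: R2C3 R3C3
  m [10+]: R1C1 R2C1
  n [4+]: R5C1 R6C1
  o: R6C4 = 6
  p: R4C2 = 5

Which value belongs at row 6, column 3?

4

Cage p is a single given cell; hence R4C2 = 5.
Cage k is given, which forces R4C4 = 3.
O is a freebie, so R6C4 = 6.
Column 4 already has 6, so R5C4 = 5.
Row 5 needs a 4, and only R5C2 is open for it.
In row 5, 2 can only go at R5C3, so R5C3 = 2.
2 is placed in column 3; hence R4C3 = 1.
Row 5 needs a 1, and only R5C1 is open for it.
Column 1 now contains 1, so R6C1 = 3.
Row 4 needs a 6, and only R4C6 is open for it.
The 3 cells of cage j must have sum 14; hence R5C5 = 6.
Column 6 now contains 6, which forces R5C6 = 3.
The only place for 2 in column 1 is R4C1.
Cage e needs two cells with sum 6, so R3C5 = 2.
Row 4 now contains 2; hence R4C5 = 4.
The 3 cells of cage g must have sum 10, so R3C1 = 5.
Row 3 already has 2, so R3C2 = 3.
Row 3 needs a 6, and only R3C3 is open for it.
Cage l's pair has sum 9, so R2C3 = 3.
3 is placed in row 2, so R2C5 = 5.
Column 5 already has 5, which forces R6C5 = 1.
1 is placed in row 6, so R6C6 = 5.
Column 5 already has 5; hence R1C5 = 3.
The two cells of cage c must have sum 7, so R1C6 = 4.
The 4 cells of cage a must have sum 14; hence R2C6 = 2.
Cage a has sum 14, so R3C6 = 1.
1 is placed in row 6; hence R6C2 = 2.
5 is placed in row 6, leaving R6C3 = 4.
Row 1 now contains 4, so R1C1 = 6.
6 is placed in row 1, leaving R1C2 = 1.
Row 1 now contains 4; hence R1C3 = 5.
Cage b has sum 14, so R1C4 = 2.
The two cells of cage m must have sum 10, so R2C1 = 4.
Column 2 now contains 1, leaving R2C2 = 6.
The two cells of cage d must have sum 5; hence R2C4 = 1.
Row 3 now contains 1; hence R3C4 = 4.
Filled in: 6 1 5 2 3 4 / 4 6 3 1 5 2 / 5 3 6 4 2 1 / 2 5 1 3 4 6 / 1 4 2 5 6 3 / 3 2 4 6 1 5.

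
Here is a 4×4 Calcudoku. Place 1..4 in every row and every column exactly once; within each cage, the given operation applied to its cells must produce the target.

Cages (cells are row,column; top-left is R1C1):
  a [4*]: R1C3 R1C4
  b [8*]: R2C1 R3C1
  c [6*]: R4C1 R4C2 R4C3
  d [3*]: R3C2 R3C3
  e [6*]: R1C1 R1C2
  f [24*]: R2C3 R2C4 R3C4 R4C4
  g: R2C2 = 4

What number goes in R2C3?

Cage g is given, leaving R2C2 = 4.
Row 2 now contains 4, which forces R2C1 = 2.
Cage b needs two cells with product 8, so R3C1 = 4.
Column 1 now contains 2, leaving R1C1 = 3.
Cage e needs two cells with product 6, so R1C2 = 2.
Cage f has product 24; hence R3C4 = 2.
Column 1 now contains 3, leaving R4C1 = 1.
1 is placed in row 4, which forces R4C2 = 3.
3 is placed in row 4, leaving R4C3 = 2.
The 4 cells of cage f must have product 24, leaving R4C4 = 4.
Cage a's pair has product 4, so R1C3 = 4.
4 is placed in column 4, so R1C4 = 1.
Column 4 now contains 1; hence R2C4 = 3.
3 is placed in column 2, so R3C2 = 1.
Cage d needs two cells with product 3; hence R3C3 = 3.
Row 2 now contains 3, which forces R2C3 = 1.
The full grid is 3 2 4 1 / 2 4 1 3 / 4 1 3 2 / 1 3 2 4.

1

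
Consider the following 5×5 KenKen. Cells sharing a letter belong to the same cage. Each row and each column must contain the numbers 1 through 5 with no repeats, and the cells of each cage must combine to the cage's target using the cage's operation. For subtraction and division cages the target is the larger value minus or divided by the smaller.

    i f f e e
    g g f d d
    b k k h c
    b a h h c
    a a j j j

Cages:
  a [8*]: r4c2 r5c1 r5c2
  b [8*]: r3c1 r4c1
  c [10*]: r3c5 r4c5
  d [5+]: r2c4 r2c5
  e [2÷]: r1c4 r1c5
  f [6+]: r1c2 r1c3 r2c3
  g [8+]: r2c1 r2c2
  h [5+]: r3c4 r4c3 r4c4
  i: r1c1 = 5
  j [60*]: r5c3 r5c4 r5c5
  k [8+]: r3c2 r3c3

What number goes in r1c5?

Cage i is given, so r1c1 = 5.
Column 1 now contains 5, so r2c1 = 3.
Row 2 already has 3, which forces r2c2 = 5.
Column 2 already has 5, so r3c2 = 3.
3 is placed in row 3, which forces r3c3 = 5.
Row 3 already has 5, so r3c5 = 2.
2 is placed in column 5; hence r4c5 = 5.
Cage e's pair has quotient 2; hence r1c4 = 2.
Row 3 already has 2, so r3c1 = 4.
Row 3 already has 2, so r3c4 = 1.
Cage b's pair has product 8, leaving r4c1 = 2.
The 3 cells of cage h must have sum 5, leaving r4c3 = 1.
The 3 cells of cage h must have sum 5; hence r4c4 = 3.
2 is placed in column 1, leaving r5c1 = 1.
The 3 cells of cage j must have product 60, leaving r5c4 = 5.
Row 1 now contains 2; hence r1c2 = 1.
Cage f needs sum 6, so r1c3 = 3.
1 is placed in row 1, which forces r1c5 = 4.
1 is placed in column 3, which forces r2c3 = 2.
Column 4 already has 1, so r2c4 = 4.
Cage d needs two cells with sum 5, which forces r2c5 = 1.
Row 4 now contains 1, which forces r4c2 = 4.
The 3 cells of cage a must have product 8, leaving r5c2 = 2.
Column 3 already has 3, so r5c3 = 4.
Column 5 now contains 4, leaving r5c5 = 3.
Filled in: 5 1 3 2 4 / 3 5 2 4 1 / 4 3 5 1 2 / 2 4 1 3 5 / 1 2 4 5 3.

4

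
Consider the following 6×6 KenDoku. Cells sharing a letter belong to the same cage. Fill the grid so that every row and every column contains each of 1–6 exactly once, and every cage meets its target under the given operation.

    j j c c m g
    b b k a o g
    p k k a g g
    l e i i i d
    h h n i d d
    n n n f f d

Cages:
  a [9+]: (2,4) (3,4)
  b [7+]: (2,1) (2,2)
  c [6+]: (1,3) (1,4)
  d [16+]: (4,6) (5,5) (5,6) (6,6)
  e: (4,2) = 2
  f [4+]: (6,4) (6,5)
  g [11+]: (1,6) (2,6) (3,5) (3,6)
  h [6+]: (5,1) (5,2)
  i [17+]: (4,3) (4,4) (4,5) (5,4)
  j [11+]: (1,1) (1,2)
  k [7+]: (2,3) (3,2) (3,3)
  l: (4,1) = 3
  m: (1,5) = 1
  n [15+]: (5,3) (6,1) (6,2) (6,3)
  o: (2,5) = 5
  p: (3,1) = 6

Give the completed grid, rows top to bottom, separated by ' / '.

5 6 2 4 1 3 / 4 3 1 6 5 2 / 6 1 5 3 2 4 / 3 2 4 5 6 1 / 1 5 3 2 4 6 / 2 4 6 1 3 5

Cage m is given, which forces (1,5) = 1.
Cage o is given, so (2,5) = 5.
Cage p is a single given cell, which forces (3,1) = 6.
Cage l is given, so (4,1) = 3.
Cage e is a single given cell, so (4,2) = 2.
1 is placed in column 5; hence (6,5) = 3.
Column 1 already has 6, leaving (1,1) = 5.
Cage j's pair has sum 11, so (1,2) = 6.
Column 2 already has 6, so (2,2) = 3.
3 is placed in row 6; hence (6,4) = 1.
Cage b needs two cells with sum 7; hence (2,1) = 4.
4 is placed in row 2; hence (2,4) = 6.
Column 4 now contains 6; hence (5,4) = 2.
Column 1 now contains 4, which forces (6,1) = 2.
Cage c's pair has sum 6, so (1,3) = 2.
2 is placed in column 4, so (1,4) = 4.
Row 1 now contains 4, leaving (1,6) = 3.
2 is placed in column 3; hence (2,3) = 1.
Row 2 already has 1, so (2,6) = 2.
Cage a needs two cells with sum 9, leaving (3,4) = 3.
4 is placed in column 4; hence (4,4) = 5.
Row 5 already has 2, which forces (5,1) = 1.
The two cells of cage h must have sum 6, leaving (5,2) = 5.
Cage n needs sum 15, leaving (6,2) = 4.
4 is placed in column 2, so (3,2) = 1.
Cage k has sum 7; hence (3,3) = 5.
The 4 cells of cage g must have sum 11, so (3,5) = 2.
Cage g has sum 11, which forces (3,6) = 4.
The 4 cells of cage d must have sum 16, leaving (4,6) = 1.
Column 6 now contains 4; hence (5,6) = 6.
Column 3 now contains 5, so (6,3) = 6.
Cage d needs sum 16, so (6,6) = 5.
Column 3 already has 6, leaving (4,3) = 4.
Cage i needs sum 17, which forces (4,5) = 6.
Cage n has sum 15, which forces (5,3) = 3.
Row 5 already has 6; hence (5,5) = 4.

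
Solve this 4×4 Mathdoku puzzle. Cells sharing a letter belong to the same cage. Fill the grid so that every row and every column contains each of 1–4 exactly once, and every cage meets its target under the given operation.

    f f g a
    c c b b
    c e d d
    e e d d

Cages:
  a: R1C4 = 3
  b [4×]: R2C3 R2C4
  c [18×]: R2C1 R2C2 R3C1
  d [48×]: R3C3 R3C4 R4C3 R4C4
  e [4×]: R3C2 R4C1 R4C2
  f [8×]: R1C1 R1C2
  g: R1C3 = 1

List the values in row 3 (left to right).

Cage g is a single given cell; hence R1C3 = 1.
Cage a is given, leaving R1C4 = 3.
The 3 cells of cage c must have product 18; hence R2C1 = 2.
Cage c has product 18, which forces R2C2 = 3.
Column 3 now contains 1, so R2C3 = 4.
Row 2 now contains 4, so R2C4 = 1.
Cage c needs product 18; hence R3C1 = 3.
3 is placed in row 3, so R3C3 = 2.
Row 3 now contains 2, which forces R3C4 = 4.
Column 1 already has 2, leaving R4C1 = 1.
Row 4 now contains 1, leaving R4C2 = 4.
Column 3 already has 2, leaving R4C3 = 3.
4 is placed in column 4, leaving R4C4 = 2.
Column 1 already has 2, leaving R1C1 = 4.
4 is placed in column 2, so R1C2 = 2.
Row 3 now contains 2; hence R3C2 = 1.
Completed grid: 4 2 1 3 / 2 3 4 1 / 3 1 2 4 / 1 4 3 2.

3 1 2 4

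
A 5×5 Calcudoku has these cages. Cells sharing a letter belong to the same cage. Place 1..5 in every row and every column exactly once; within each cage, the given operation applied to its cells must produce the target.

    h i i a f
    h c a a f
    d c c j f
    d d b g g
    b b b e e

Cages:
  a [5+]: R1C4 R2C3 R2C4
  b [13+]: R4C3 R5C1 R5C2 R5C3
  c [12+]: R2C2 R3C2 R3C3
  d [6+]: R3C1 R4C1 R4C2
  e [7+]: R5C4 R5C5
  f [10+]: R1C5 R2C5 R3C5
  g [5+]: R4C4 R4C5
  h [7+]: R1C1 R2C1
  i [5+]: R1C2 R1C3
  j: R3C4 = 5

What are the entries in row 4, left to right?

J is a freebie; hence R3C4 = 5.
Cage c needs sum 12; hence R2C2 = 5.
Cage f needs sum 10, leaving R1C5 = 5.
In row 4, 5 can only go at R4C3, so R4C3 = 5.
The only place for 5 in row 5 is R5C1.
The only place for 2 in row 2 is R2C3.
Cage a needs sum 5, so R1C4 = 2.
Cage a has sum 5; hence R2C4 = 1.
Cage b needs sum 13, leaving R5C2 = 2.
Column 3 now contains 2, so R5C3 = 1.
The two cells of cage i must have sum 5, leaving R1C2 = 1.
Cage i's pair has sum 5, which forces R1C3 = 4.
4 is placed in column 3, leaving R3C3 = 3.
Column 2 already has 1, leaving R4C2 = 3.
Row 4 now contains 3, leaving R4C4 = 4.
Column 4 now contains 4, leaving R5C4 = 3.
3 is placed in row 5, which forces R5C5 = 4.
Row 1 now contains 4, leaving R1C1 = 3.
The two cells of cage h must have sum 7, leaving R2C1 = 4.
4 is placed in column 5, which forces R2C5 = 3.
Row 3 now contains 3, which forces R3C2 = 4.
The 3 cells of cage f must have sum 10; hence R3C5 = 2.
Cage g's pair has sum 5; hence R4C5 = 1.
2 is placed in row 3, so R3C1 = 1.
Row 4 already has 1, so R4C1 = 2.
Completed grid: 3 1 4 2 5 / 4 5 2 1 3 / 1 4 3 5 2 / 2 3 5 4 1 / 5 2 1 3 4.

2 3 5 4 1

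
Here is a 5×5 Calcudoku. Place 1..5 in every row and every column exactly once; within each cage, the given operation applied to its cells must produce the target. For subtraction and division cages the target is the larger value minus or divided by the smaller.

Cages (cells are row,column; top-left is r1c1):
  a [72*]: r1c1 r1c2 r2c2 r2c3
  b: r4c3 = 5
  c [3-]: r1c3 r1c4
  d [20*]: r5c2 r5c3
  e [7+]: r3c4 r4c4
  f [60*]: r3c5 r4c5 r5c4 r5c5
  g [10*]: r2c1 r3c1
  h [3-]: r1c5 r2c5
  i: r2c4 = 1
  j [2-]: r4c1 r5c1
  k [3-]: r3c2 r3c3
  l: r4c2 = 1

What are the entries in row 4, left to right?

3 1 5 4 2

Cage i is given, which forces r2c4 = 1.
Cage l is a single given cell, which forces r4c2 = 1.
B is a freebie, leaving r4c3 = 5.
5 is placed in column 3, leaving r5c3 = 4.
Row 5 already has 4; hence r5c2 = 5.
Column 2 already has 5, which forces r3c2 = 4.
Cage k needs two cells with difference 3, which forces r3c3 = 1.
Cage f needs product 60, which forces r3c5 = 5.
Cage a needs product 72; hence r1c1 = 4.
Cage a needs product 72, so r1c2 = 3.
Column 3 already has 1, which forces r1c3 = 2.
Cage c needs two cells with difference 3; hence r1c4 = 5.
Cage h needs two cells with difference 3, which forces r1c5 = 1.
Cage g's pair has product 10; hence r2c1 = 5.
Cage a needs product 72; hence r2c2 = 2.
Cage a needs product 72, so r2c3 = 3.
Cage h needs two cells with difference 3; hence r2c5 = 4.
5 is placed in row 3, which forces r3c1 = 2.
5 is placed in row 3, leaving r3c4 = 3.
Column 1 already has 4, which forces r4c1 = 3.
The two cells of cage e must have sum 7; hence r4c4 = 4.
Column 5 already has 4, which forces r4c5 = 2.
Column 1 now contains 2; hence r5c1 = 1.
Column 4 now contains 3, which forces r5c4 = 2.
1 is placed in column 5, leaving r5c5 = 3.
Completed grid: 4 3 2 5 1 / 5 2 3 1 4 / 2 4 1 3 5 / 3 1 5 4 2 / 1 5 4 2 3.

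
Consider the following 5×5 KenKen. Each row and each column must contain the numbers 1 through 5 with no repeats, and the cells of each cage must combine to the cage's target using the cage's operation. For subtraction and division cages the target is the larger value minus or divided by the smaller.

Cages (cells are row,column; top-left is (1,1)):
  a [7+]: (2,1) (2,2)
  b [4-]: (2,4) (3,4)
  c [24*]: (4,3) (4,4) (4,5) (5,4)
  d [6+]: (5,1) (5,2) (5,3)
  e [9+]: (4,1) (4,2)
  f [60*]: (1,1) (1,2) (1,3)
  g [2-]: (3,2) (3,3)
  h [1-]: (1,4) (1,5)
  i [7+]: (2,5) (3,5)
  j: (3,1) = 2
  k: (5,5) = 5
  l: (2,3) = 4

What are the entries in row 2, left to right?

5 2 4 1 3

Cage l is a single given cell, which forces (2,3) = 4.
Cage j is given, so (3,1) = 2.
Cage k is given; hence (5,5) = 5.
Cage a's pair has sum 7; hence (2,1) = 5.
Cage a's pair has sum 7, leaving (2,2) = 2.
Row 2 already has 5; hence (2,4) = 1.
Cage i's pair has sum 7, which forces (2,5) = 3.
Column 4 already has 1; hence (3,4) = 5.
Cage i needs two cells with sum 7, which forces (3,5) = 4.
Column 1 now contains 5, which forces (4,1) = 4.
Row 4 already has 4, so (4,2) = 5.
Column 1 already has 4, which forces (1,1) = 3.
The 3 cells of cage f must have product 60, leaving (1,2) = 4.
Cage f needs product 60; hence (1,3) = 5.
3 is placed in row 1, leaving (1,4) = 2.
Row 1 already has 2, which forces (1,5) = 1.
2 is placed in column 4; hence (4,4) = 3.
Column 5 now contains 1; hence (4,5) = 2.
Column 1 already has 3, which forces (5,1) = 1.
Row 5 already has 1, so (5,2) = 3.
Cage d has sum 6, so (5,3) = 2.
Cage c needs product 24, leaving (5,4) = 4.
3 is placed in column 2; hence (3,2) = 1.
Cage g needs two cells with difference 2; hence (3,3) = 3.
Row 4 now contains 2, so (4,3) = 1.
Filled in: 3 4 5 2 1 / 5 2 4 1 3 / 2 1 3 5 4 / 4 5 1 3 2 / 1 3 2 4 5.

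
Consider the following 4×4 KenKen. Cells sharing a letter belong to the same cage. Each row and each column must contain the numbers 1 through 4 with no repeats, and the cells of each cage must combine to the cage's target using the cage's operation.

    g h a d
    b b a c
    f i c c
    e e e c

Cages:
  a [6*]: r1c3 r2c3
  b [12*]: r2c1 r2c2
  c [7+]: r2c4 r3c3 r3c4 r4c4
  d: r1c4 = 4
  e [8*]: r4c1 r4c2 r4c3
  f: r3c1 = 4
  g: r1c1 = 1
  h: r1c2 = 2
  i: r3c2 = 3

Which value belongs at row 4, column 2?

1

Cage g is given, leaving r1c1 = 1.
Cage h is given, which forces r1c2 = 2.
Row 1 now contains 2, leaving r1c3 = 3.
Cage d is given, which forces r1c4 = 4.
Column 3 already has 3, so r2c3 = 2.
Cage f is given, which forces r3c1 = 4.
I is a freebie, which forces r3c2 = 3.
Cage c has sum 7; hence r3c3 = 1.
Row 3 now contains 3, which forces r3c4 = 2.
Column 1 already has 4, so r4c1 = 2.
Column 3 already has 1, so r4c3 = 4.
Column 1 already has 4, so r2c1 = 3.
Column 2 now contains 3, which forces r2c2 = 4.
3 is placed in row 2; hence r2c4 = 1.
4 is placed in row 4, leaving r4c2 = 1.
1 is placed in column 4, which forces r4c4 = 3.
Filled in: 1 2 3 4 / 3 4 2 1 / 4 3 1 2 / 2 1 4 3.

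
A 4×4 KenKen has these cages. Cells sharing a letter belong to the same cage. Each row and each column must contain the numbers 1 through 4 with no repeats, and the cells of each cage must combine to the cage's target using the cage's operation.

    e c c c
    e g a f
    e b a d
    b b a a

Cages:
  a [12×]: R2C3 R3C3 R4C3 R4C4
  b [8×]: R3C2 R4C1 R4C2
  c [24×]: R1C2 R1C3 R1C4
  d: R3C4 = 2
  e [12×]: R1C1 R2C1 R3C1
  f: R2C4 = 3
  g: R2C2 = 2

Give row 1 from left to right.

G is a freebie, so R2C2 = 2.
F is a freebie, so R2C4 = 3.
D is a freebie, so R3C4 = 2.
Column 4 now contains 2, so R4C4 = 1.
Cage c has product 24, leaving R1C2 = 3.
Cage c needs product 24, leaving R1C3 = 2.
Column 4 now contains 2, which forces R1C4 = 4.
Cage b has product 8, so R3C2 = 1.
Cage b needs product 8; hence R4C1 = 2.
Row 4 now contains 1, leaving R4C2 = 4.
4 is placed in row 4, leaving R4C3 = 3.
4 is placed in row 1, leaving R1C1 = 1.
Cage e has product 12, so R2C1 = 4.
The 4 cells of cage a must have product 12, which forces R2C3 = 1.
Cage e needs product 12, which forces R3C1 = 3.
3 is placed in column 3; hence R3C3 = 4.
Filled in: 1 3 2 4 / 4 2 1 3 / 3 1 4 2 / 2 4 3 1.

1 3 2 4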